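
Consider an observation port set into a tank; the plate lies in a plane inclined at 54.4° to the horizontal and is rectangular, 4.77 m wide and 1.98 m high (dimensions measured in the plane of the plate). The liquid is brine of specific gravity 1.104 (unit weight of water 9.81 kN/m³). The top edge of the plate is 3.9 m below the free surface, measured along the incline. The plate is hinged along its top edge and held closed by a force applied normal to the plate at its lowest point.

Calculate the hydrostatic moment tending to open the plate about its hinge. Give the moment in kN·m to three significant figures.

M ≈ 430 kN·m

γ = 1.104 × 9.81 = 10.83024 kN/m³.
Let θ = 54.4° be the plate's angle to the horizontal; measure y along the incline from where the plane meets the free surface. Vertical depth h = y·sinθ with sinθ = 0.813101.
The centroid lies 1.98/2 = 0.99 m below the top edge, so y_c = 3.9 + 0.99 = 4.89 m and h_c = 4.89 × 0.813101 = 3.97606 m.
A = 4.77 × 1.98 = 9.4446 m².
Resultant F = γ·h_c·A = 10.83024 × 3.97606 × 9.4446 = 406.7 kN.
I_c = b·h³/12 = 4.77 × 1.98³/12 = 3.08555 m⁴.
Centre of pressure: y_p = y_c + I_c/(y_c·A) = 4.89 + 3.08555/(4.89 × 9.4446) = 4.89 + 0.0668098 = 4.95681 m along the plane.
The resultant acts 0.99 + 0.0668098 = 1.05681 m (along the plate) below the hinge at the top edge, so the moment about the hinge is M = F × 1.05681 = 406.7 × 1.05681 = 429.805 kN·m.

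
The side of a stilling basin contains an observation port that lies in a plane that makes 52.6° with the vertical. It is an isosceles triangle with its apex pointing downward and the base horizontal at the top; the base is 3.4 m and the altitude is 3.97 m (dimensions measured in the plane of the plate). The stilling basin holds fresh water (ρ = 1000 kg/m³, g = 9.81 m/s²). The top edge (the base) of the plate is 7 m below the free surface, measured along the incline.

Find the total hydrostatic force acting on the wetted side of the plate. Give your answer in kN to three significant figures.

F ≈ 335 kN

γ = ρg = 1000 × 9.81 = 9810 N/m³ = 9.81 kN/m³.
The plate makes 52.6° with the vertical, i.e. θ = 90° − 52.6° = 37.4° to the horizontal. Measuring y along the incline from the free-surface line, vertical depth h = y·sinθ with sinθ = 0.607376.
With the apex down, the centroid sits h/3 = 3.97/3 = 1.32333 m below the base (the top edge), so y_c = 7 + 1.32333 = 8.32333 m and h_c = 8.32333 × 0.607376 = 5.05539 m.
A = ½ × 3.4 × 3.97 = 6.749 m².
Resultant F = γ·h_c·A = 9.81 × 5.05539 × 6.749 = 334.706 kN.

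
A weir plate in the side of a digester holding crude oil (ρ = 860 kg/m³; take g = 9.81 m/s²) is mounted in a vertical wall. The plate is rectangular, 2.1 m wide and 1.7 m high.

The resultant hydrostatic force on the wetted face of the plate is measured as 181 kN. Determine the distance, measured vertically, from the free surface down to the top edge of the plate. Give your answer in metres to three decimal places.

γ = ρg = 860 × 9.81 / 1000 = 8.4366 kN/m³.
A = 2.1 × 1.7 = 3.57 m².
From F = γ·h_c·A, the centroid depth is h_c = 181/(8.4366 × 3.57) = 6.00956 m.
The centroid lies 1.7/2 = 0.85 m below the top edge, so the top edge sits at h_top = 6.00956 − 0.85 = 5.15956 m below the surface.

d_top ≈ 5.160 m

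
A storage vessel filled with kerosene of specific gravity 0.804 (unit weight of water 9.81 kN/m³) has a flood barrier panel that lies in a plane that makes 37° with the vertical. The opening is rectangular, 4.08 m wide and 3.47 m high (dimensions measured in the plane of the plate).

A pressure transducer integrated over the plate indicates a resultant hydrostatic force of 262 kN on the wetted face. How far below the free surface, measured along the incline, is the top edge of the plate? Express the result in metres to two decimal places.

γ = 0.804 × 9.81 = 7.88724 kN/m³.
A = 4.08 × 3.47 = 14.1576 m².
From F = γ·h_c·A, the centroid depth is h_c = 262/(7.88724 × 14.1576) = 2.34632 m.
The plate makes 37° with the vertical, i.e. θ = 90° − 37° = 53° to the horizontal. Measuring y along the incline from the free-surface line, vertical depth h = y·sinθ with sinθ = 0.798636.
Along the incline, y_c = h_c/sinθ = 2.34632/0.798636 = 2.93791 m.
The centroid lies 3.47/2 = 1.735 m below the top edge, so the top edge sits at y_top = 2.93791 − 1.735 = 1.20291 m along the incline.

y_top ≈ 1.20 m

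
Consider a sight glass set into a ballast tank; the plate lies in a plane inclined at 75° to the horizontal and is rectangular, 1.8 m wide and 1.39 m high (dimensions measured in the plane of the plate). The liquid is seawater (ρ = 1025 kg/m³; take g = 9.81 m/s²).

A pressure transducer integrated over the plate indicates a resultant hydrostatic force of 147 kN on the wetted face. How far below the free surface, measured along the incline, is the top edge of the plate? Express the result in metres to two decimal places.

γ = ρg = 1025 × 9.81 / 1000 = 10.05525 kN/m³.
A = 1.8 × 1.39 = 2.502 m².
From F = γ·h_c·A, the centroid depth is h_c = 147/(10.05525 × 2.502) = 5.84302 m.
Let θ = 75° be the plate's angle to the horizontal; measure y along the incline from where the plane meets the free surface. Vertical depth h = y·sinθ with sinθ = 0.965926.
Along the incline, y_c = h_c/sinθ = 5.84302/0.965926 = 6.04914 m.
The centroid lies 1.39/2 = 0.695 m below the top edge, so the top edge sits at y_top = 6.04914 − 0.695 = 5.35414 m along the incline.

y_top ≈ 5.35 m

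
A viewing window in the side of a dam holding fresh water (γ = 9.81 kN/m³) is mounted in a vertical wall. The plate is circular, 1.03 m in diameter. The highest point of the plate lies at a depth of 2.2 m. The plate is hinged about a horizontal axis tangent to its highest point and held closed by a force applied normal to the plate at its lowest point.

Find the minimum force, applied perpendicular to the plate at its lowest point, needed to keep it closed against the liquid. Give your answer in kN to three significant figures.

γ = 9.81 kN/m³.
The centroid is at the centre, 0.515 m below the top of the plate, so the centroid depth is h_c = 2.2 + 0.515 = 2.715 m.
A = π(0.515)² = 0.833229 m².
Resultant F = γ·h_c·A = 9.81 × 2.715 × 0.833229 = 22.1923 kN.
I_c = πr⁴/4 = π × 0.515⁴/4 = 0.0552483 m⁴.
Centre of pressure: y_p = y_c + I_c/(y_c·A) = 2.715 + 0.0552483/(2.715 × 0.833229) = 2.715 + 0.0244222 = 2.73942 m along the plane.
The resultant acts 0.515 + 0.0244222 = 0.539422 m (along the plate) below the hinge at the top edge, so the moment about the hinge is M = F × 0.539422 = 22.1923 × 0.539422 = 11.971 kN·m.
A normal force at the bottom, 1.03 m from the hinge, must supply this moment: P = 11.971/1.03 = 11.6223 kN.

P ≈ 11.6 kN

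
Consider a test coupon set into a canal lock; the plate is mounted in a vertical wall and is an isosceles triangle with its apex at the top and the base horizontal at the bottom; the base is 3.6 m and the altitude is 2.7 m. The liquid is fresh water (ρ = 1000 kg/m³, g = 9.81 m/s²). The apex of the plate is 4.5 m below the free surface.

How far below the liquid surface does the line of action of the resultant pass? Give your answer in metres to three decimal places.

h_p = 6.364 m

γ = ρg = 1000 × 9.81 = 9810 N/m³ = 9.81 kN/m³.
With the apex up, the centroid sits 2h/3 = 2 × 2.7/3 = 1.8 m below the apex, so the centroid depth is h_c = 4.5 + 1.8 = 6.3 m.
A = ½ × 3.6 × 2.7 = 4.86 m².
Resultant F = γ·h_c·A = 9.81 × 6.3 × 4.86 = 300.363 kN.
I_c = b·h³/36 = 3.6 × 2.7³/36 = 1.9683 m⁴.
Centre of pressure: y_p = y_c + I_c/(y_c·A) = 6.3 + 1.9683/(6.3 × 4.86) = 6.3 + 0.0642857 = 6.36429 m along the plane.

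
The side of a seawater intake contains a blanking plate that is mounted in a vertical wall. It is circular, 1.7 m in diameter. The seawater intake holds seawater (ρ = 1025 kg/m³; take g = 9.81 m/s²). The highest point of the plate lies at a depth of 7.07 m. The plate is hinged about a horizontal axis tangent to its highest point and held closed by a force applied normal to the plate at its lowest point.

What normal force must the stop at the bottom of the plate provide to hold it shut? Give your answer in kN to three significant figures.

γ = ρg = 1025 × 9.81 / 1000 = 10.05525 kN/m³.
The centroid is at the centre, 0.85 m below the top of the plate, so the centroid depth is h_c = 7.07 + 0.85 = 7.92 m.
A = π(0.85)² = 2.2698 m².
Resultant F = γ·h_c·A = 10.05525 × 7.92 × 2.2698 = 180.761 kN.
I_c = πr⁴/4 = π × 0.85⁴/4 = 0.409983 m⁴.
Centre of pressure: y_p = y_c + I_c/(y_c·A) = 7.92 + 0.409983/(7.92 × 2.2698) = 7.92 + 0.0228062 = 7.94281 m along the plane.
The resultant acts 0.85 + 0.0228062 = 0.872806 m (along the plate) below the hinge at the top edge, so the moment about the hinge is M = F × 0.872806 = 180.761 × 0.872806 = 157.769 kN·m.
A normal force at the bottom, 1.7 m from the hinge, must supply this moment: P = 157.769/1.7 = 92.8053 kN.

P ≈ 92.8 kN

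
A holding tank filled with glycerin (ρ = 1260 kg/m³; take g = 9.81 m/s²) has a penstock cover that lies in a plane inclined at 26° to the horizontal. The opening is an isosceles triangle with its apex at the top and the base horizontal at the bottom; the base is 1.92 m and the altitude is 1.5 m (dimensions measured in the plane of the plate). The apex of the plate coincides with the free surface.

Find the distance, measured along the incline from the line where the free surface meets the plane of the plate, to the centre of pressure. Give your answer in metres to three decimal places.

y_p = 1.125 m

γ = ρg = 1260 × 9.81 / 1000 = 12.3606 kN/m³.
Let θ = 26° be the plate's angle to the horizontal; measure y along the incline from where the plane meets the free surface. Vertical depth h = y·sinθ with sinθ = 0.438371.
With the apex up, the centroid sits 2h/3 = 2 × 1.5/3 = 1 m below the apex, so y_c = 1 m and h_c = 1 × 0.438371 = 0.438371 m.
A = ½ × 1.92 × 1.5 = 1.44 m².
Resultant F = γ·h_c·A = 12.3606 × 0.438371 × 1.44 = 7.80268 kN.
I_c = b·h³/36 = 1.92 × 1.5³/36 = 0.18 m⁴.
Centre of pressure: y_p = y_c + I_c/(y_c·A) = 1 + 0.18/(1 × 1.44) = 1 + 0.125 = 1.125 m along the plane.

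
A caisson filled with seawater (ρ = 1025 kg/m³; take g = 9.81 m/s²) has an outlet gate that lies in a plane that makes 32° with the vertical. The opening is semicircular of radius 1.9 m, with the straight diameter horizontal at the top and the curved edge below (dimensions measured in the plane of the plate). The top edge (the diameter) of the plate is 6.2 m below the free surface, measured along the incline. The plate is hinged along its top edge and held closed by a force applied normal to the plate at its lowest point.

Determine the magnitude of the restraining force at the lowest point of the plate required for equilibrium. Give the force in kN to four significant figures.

γ = ρg = 1025 × 9.81 / 1000 = 10.05525 kN/m³.
The plate makes 32° with the vertical, i.e. θ = 90° − 32° = 58° to the horizontal. Measuring y along the incline from the free-surface line, vertical depth h = y·sinθ with sinθ = 0.848048.
The centroid of a semicircle lies 4r/(3π) = 0.806385 m from the diameter, here below the top edge, so y_c = 6.2 + 0.806385 = 7.00638 m and h_c = 7.00638 × 0.848048 = 5.94175 m.
A = πr²/2 = π × 1.9²/2 = 5.67057 m².
Resultant F = γ·h_c·A = 10.05525 × 5.94175 × 5.67057 = 338.793 kN.
I_c = (π/8 − 8/(9π))·r⁴ = 0.109757 × 1.9⁴ = 1.43036 m⁴.
Centre of pressure: y_p = y_c + I_c/(y_c·A) = 7.00638 + 1.43036/(7.00638 × 5.67057) = 7.00638 + 0.0360019 = 7.04238 m along the plane.
The resultant acts 0.806385 + 0.0360019 = 0.842387 m (along the plate) below the hinge at the top edge, so the moment about the hinge is M = F × 0.842387 = 338.793 × 0.842387 = 285.395 kN·m.
A normal force at the bottom, 1.9 m from the hinge, must supply this moment: P = 285.395/1.9 = 150.208 kN.

P ≈ 150.2 kN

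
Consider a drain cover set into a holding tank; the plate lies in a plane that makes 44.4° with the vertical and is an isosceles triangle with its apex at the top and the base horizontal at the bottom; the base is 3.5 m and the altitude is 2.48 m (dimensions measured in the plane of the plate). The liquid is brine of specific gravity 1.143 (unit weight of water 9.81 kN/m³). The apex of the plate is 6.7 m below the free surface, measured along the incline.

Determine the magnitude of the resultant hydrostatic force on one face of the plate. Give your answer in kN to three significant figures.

F ≈ 290 kN

γ = 1.143 × 9.81 = 11.21283 kN/m³.
The plate makes 44.4° with the vertical, i.e. θ = 90° − 44.4° = 45.6° to the horizontal. Measuring y along the incline from the free-surface line, vertical depth h = y·sinθ with sinθ = 0.714473.
With the apex up, the centroid sits 2h/3 = 2 × 2.48/3 = 1.65333 m below the apex, so y_c = 6.7 + 1.65333 = 8.35333 m and h_c = 8.35333 × 0.714473 = 5.96823 m.
A = ½ × 3.5 × 2.48 = 4.34 m².
Resultant F = γ·h_c·A = 11.21283 × 5.96823 × 4.34 = 290.436 kN.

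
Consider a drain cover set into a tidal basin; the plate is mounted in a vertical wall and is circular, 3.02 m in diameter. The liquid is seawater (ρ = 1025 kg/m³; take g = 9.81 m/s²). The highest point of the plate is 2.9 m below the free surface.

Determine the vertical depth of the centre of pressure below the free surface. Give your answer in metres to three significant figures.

γ = ρg = 1025 × 9.81 / 1000 = 10.05525 kN/m³.
The centroid is at the centre, 1.51 m below the top of the plate, so the centroid depth is h_c = 2.9 + 1.51 = 4.41 m.
A = π(1.51)² = 7.16315 m².
Resultant F = γ·h_c·A = 10.05525 × 4.41 × 7.16315 = 317.64 kN.
I_c = πr⁴/4 = π × 1.51⁴/4 = 4.08317 m⁴.
Centre of pressure: y_p = y_c + I_c/(y_c·A) = 4.41 + 4.08317/(4.41 × 7.16315) = 4.41 + 0.129257 = 4.53926 m along the plane.

h_p = 4.54 m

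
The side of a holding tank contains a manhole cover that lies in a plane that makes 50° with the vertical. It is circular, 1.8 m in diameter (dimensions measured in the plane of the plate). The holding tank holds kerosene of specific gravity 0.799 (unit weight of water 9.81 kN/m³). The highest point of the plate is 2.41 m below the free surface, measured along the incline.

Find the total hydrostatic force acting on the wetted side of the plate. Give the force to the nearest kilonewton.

γ = 0.799 × 9.81 = 7.83819 kN/m³.
The plate makes 50° with the vertical, i.e. θ = 90° − 50° = 40° to the horizontal. Measuring y along the incline from the free-surface line, vertical depth h = y·sinθ with sinθ = 0.642788.
The centroid is at the centre, 0.9 m below the top of the plate, so y_c = 2.41 + 0.9 = 3.31 m and h_c = 3.31 × 0.642788 = 2.12763 m.
A = π(0.9)² = 2.54469 m².
Resultant F = γ·h_c·A = 7.83819 × 2.12763 × 2.54469 = 42.4372 kN.

F ≈ 42 kN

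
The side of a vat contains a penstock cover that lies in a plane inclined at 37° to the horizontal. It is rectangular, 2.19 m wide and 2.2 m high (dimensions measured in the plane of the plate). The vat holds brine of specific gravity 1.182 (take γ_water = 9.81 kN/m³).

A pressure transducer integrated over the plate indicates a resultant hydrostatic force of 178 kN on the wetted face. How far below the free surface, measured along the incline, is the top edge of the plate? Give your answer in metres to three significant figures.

γ = 1.182 × 9.81 = 11.59542 kN/m³.
A = 2.19 × 2.2 = 4.818 m².
From F = γ·h_c·A, the centroid depth is h_c = 178/(11.59542 × 4.818) = 3.18615 m.
Let θ = 37° be the plate's angle to the horizontal; measure y along the incline from where the plane meets the free surface. Vertical depth h = y·sinθ with sinθ = 0.601815.
Along the incline, y_c = h_c/sinθ = 3.18615/0.601815 = 5.29423 m.
The centroid lies 2.2/2 = 1.1 m below the top edge, so the top edge sits at y_top = 5.29423 − 1.1 = 4.19423 m along the incline.

y_top ≈ 4.19 m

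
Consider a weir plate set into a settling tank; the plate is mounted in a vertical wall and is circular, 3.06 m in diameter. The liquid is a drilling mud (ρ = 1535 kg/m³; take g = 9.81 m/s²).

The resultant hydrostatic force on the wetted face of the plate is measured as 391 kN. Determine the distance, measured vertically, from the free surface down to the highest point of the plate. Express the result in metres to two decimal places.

γ = ρg = 1535 × 9.81 / 1000 = 15.05835 kN/m³.
A = π(1.53)² = 7.35415 m².
From F = γ·h_c·A, the centroid depth is h_c = 391/(15.05835 × 7.35415) = 3.53075 m.
The centroid is at the centre, 1.53 m below the top of the plate, so the highest point sits at h_top = 3.53075 − 1.53 = 2.00075 m below the surface.

d_top ≈ 2.00 m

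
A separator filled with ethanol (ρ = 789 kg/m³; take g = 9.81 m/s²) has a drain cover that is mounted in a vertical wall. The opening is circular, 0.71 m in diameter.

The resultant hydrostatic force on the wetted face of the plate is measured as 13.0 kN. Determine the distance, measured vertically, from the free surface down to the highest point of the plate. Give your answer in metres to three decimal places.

d_top ≈ 3.887 m

γ = ρg = 789 × 9.81 / 1000 = 7.74009 kN/m³.
A = π(0.355)² = 0.395919 m².
From F = γ·h_c·A, the centroid depth is h_c = 13.0/(7.74009 × 0.395919) = 4.2422 m.
The centroid is at the centre, 0.355 m below the top of the plate, so the highest point sits at h_top = 4.2422 − 0.355 = 3.8872 m below the surface.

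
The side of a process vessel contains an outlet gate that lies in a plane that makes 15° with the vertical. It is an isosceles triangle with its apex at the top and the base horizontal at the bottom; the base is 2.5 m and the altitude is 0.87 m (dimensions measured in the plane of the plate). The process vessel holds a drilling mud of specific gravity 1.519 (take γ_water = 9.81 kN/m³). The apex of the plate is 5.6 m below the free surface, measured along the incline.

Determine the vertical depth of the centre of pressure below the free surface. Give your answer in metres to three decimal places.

h_p = 5.976 m

γ = 1.519 × 9.81 = 14.90139 kN/m³.
The plate makes 15° with the vertical, i.e. θ = 90° − 15° = 75° to the horizontal. Measuring y along the incline from the free-surface line, vertical depth h = y·sinθ with sinθ = 0.965926.
With the apex up, the centroid sits 2h/3 = 2 × 0.87/3 = 0.58 m below the apex, so y_c = 5.6 + 0.58 = 6.18 m and h_c = 6.18 × 0.965926 = 5.96942 m.
A = ½ × 2.5 × 0.87 = 1.0875 m².
Resultant F = γ·h_c·A = 14.90139 × 5.96942 × 1.0875 = 96.736 kN.
I_c = b·h³/36 = 2.5 × 0.87³/36 = 0.0457294 m⁴.
Centre of pressure: y_p = y_c + I_c/(y_c·A) = 6.18 + 0.0457294/(6.18 × 1.0875) = 6.18 + 0.00680421 = 6.1868 m along the plane.
Vertically, h_p = y_p·sinθ = 6.1868 × 0.965926 = 5.97599 m.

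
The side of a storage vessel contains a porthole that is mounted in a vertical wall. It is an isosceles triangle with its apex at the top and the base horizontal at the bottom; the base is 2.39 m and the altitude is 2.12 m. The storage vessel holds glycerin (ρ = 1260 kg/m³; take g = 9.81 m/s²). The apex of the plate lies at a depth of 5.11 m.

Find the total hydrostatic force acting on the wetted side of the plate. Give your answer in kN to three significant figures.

γ = ρg = 1260 × 9.81 / 1000 = 12.3606 kN/m³.
With the apex up, the centroid sits 2h/3 = 2 × 2.12/3 = 1.41333 m below the apex, so the centroid depth is h_c = 5.11 + 1.41333 = 6.52333 m.
A = ½ × 2.39 × 2.12 = 2.5334 m².
Resultant F = γ·h_c·A = 12.3606 × 6.52333 × 2.5334 = 204.274 kN.

F ≈ 204 kN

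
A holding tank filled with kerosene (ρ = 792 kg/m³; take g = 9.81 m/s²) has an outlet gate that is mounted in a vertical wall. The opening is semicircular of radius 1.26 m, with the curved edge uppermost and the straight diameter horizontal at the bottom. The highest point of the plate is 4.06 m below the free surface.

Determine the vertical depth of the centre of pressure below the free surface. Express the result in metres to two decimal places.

h_p = 4.81 m

γ = ρg = 792 × 9.81 / 1000 = 7.76952 kN/m³.
The centroid lies 4r/(3π) = 0.534761 m above the diameter, so r − 4r/(3π) = 1.26 − 0.534761 = 0.725239 m below the topmost point, so the centroid depth is h_c = 4.06 + 0.725239 = 4.78524 m.
A = πr²/2 = π × 1.26²/2 = 2.4938 m².
Resultant F = γ·h_c·A = 7.76952 × 4.78524 × 2.4938 = 92.717 kN.
I_c = (π/8 − 8/(9π))·r⁴ = 0.109757 × 1.26⁴ = 0.27664 m⁴.
Centre of pressure: y_p = y_c + I_c/(y_c·A) = 4.78524 + 0.27664/(4.78524 × 2.4938) = 4.78524 + 0.0231819 = 4.80842 m along the plane.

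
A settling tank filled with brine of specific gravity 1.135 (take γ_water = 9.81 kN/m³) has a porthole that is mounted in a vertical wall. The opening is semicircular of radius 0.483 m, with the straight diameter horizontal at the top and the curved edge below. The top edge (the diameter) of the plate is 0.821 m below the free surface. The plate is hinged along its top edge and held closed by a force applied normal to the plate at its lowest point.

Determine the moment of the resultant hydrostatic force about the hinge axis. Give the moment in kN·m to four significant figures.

M ≈ 0.9247 kN·m

γ = 1.135 × 9.81 = 11.13435 kN/m³.
The centroid of a semicircle lies 4r/(3π) = 0.204992 m from the diameter, here below the top edge, so the centroid depth is h_c = 0.821 + 0.204992 = 1.02599 m.
A = πr²/2 = π × 0.483²/2 = 0.36645 m².
Resultant F = γ·h_c·A = 11.13435 × 1.02599 × 0.36645 = 4.18623 kN.
I_c = (π/8 − 8/(9π))·r⁴ = 0.109757 × 0.483⁴ = 0.00597339 m⁴.
Centre of pressure: y_p = y_c + I_c/(y_c·A) = 1.02599 + 0.00597339/(1.02599 × 0.36645) = 1.02599 + 0.0158878 = 1.04188 m along the plane.
The resultant acts 0.204992 + 0.0158878 = 0.22088 m (along the plate) below the hinge at the top edge, so the moment about the hinge is M = F × 0.22088 = 4.18623 × 0.22088 = 0.924654 kN·m.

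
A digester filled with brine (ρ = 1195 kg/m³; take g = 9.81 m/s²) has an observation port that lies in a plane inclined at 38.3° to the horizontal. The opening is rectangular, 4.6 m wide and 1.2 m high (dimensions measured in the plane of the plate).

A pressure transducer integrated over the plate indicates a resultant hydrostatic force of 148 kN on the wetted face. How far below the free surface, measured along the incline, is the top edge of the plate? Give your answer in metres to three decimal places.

y_top ≈ 3.090 m

γ = ρg = 1195 × 9.81 / 1000 = 11.72295 kN/m³.
A = 4.6 × 1.2 = 5.52 m².
From F = γ·h_c·A, the centroid depth is h_c = 148/(11.72295 × 5.52) = 2.2871 m.
Let θ = 38.3° be the plate's angle to the horizontal; measure y along the incline from where the plane meets the free surface. Vertical depth h = y·sinθ with sinθ = 0.619779.
Along the incline, y_c = h_c/sinθ = 2.2871/0.619779 = 3.69019 m.
The centroid lies 1.2/2 = 0.6 m below the top edge, so the top edge sits at y_top = 3.69019 − 0.6 = 3.09019 m along the incline.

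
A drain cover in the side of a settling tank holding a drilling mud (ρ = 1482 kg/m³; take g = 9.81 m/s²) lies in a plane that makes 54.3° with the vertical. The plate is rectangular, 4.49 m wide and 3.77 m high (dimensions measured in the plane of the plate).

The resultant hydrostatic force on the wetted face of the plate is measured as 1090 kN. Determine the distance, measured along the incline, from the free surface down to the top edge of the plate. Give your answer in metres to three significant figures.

γ = ρg = 1482 × 9.81 / 1000 = 14.53842 kN/m³.
A = 4.49 × 3.77 = 16.9273 m².
From F = γ·h_c·A, the centroid depth is h_c = 1090/(14.53842 × 16.9273) = 4.42916 m.
The plate makes 54.3° with the vertical, i.e. θ = 90° − 54.3° = 35.7° to the horizontal. Measuring y along the incline from the free-surface line, vertical depth h = y·sinθ with sinθ = 0.583541.
Along the incline, y_c = h_c/sinθ = 4.42916/0.583541 = 7.59014 m.
The centroid lies 3.77/2 = 1.885 m below the top edge, so the top edge sits at y_top = 7.59014 − 1.885 = 5.70514 m along the incline.

y_top ≈ 5.71 m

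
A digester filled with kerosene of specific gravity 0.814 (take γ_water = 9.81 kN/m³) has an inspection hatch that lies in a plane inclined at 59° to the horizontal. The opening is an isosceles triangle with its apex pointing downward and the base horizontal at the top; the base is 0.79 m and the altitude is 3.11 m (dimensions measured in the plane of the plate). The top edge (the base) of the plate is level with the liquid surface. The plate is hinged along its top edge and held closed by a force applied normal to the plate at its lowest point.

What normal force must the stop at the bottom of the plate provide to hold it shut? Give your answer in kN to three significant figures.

P ≈ 4.36 kN

γ = 0.814 × 9.81 = 7.98534 kN/m³.
Let θ = 59° be the plate's angle to the horizontal; measure y along the incline from where the plane meets the free surface. Vertical depth h = y·sinθ with sinθ = 0.857167.
With the apex down, the centroid sits h/3 = 3.11/3 = 1.03667 m below the base (the top edge), so y_c = 1.03667 m and h_c = 1.03667 × 0.857167 = 0.888599 m.
A = ½ × 0.79 × 3.11 = 1.22845 m².
Resultant F = γ·h_c·A = 7.98534 × 0.888599 × 1.22845 = 8.71679 kN.
I_c = b·h³/36 = 0.79 × 3.11³/36 = 0.660094 m⁴.
Centre of pressure: y_p = y_c + I_c/(y_c·A) = 1.03667 + 0.660094/(1.03667 × 1.22845) = 1.03667 + 0.518332 = 1.555 m along the plane.
The resultant acts 1.03667 + 0.518332 = 1.555 m (along the plate) below the hinge at the top edge, so the moment about the hinge is M = F × 1.555 = 8.71679 × 1.555 = 13.5546 kN·m.
A normal force at the bottom, 3.11 m from the hinge, must supply this moment: P = 13.5546/3.11 = 4.35839 kN.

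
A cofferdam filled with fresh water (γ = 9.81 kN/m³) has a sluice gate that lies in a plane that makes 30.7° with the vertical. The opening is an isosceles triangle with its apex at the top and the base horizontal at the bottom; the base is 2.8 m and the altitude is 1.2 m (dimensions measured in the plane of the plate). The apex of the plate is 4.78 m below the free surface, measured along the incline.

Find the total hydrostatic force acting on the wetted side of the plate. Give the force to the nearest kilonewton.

γ = 9.81 kN/m³.
The plate makes 30.7° with the vertical, i.e. θ = 90° − 30.7° = 59.3° to the horizontal. Measuring y along the incline from the free-surface line, vertical depth h = y·sinθ with sinθ = 0.859852.
With the apex up, the centroid sits 2h/3 = 2 × 1.2/3 = 0.8 m below the apex, so y_c = 4.78 + 0.8 = 5.58 m and h_c = 5.58 × 0.859852 = 4.79797 m.
A = ½ × 2.8 × 1.2 = 1.68 m².
Resultant F = γ·h_c·A = 9.81 × 4.79797 × 1.68 = 79.0744 kN.

F ≈ 79 kN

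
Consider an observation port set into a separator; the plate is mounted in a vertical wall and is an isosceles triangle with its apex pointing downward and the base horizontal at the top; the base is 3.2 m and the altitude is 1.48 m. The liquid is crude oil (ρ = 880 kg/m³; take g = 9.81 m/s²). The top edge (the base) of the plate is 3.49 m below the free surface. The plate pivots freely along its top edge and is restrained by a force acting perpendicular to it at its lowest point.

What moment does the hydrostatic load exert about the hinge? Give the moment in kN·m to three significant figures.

M ≈ 42.7 kN·m

γ = ρg = 880 × 9.81 / 1000 = 8.6328 kN/m³.
With the apex down, the centroid sits h/3 = 1.48/3 = 0.493333 m below the base (the top edge), so the centroid depth is h_c = 3.49 + 0.493333 = 3.98333 m.
A = ½ × 3.2 × 1.48 = 2.368 m².
Resultant F = γ·h_c·A = 8.6328 × 3.98333 × 2.368 = 81.4291 kN.
I_c = b·h³/36 = 3.2 × 1.48³/36 = 0.288159 m⁴.
Centre of pressure: y_p = y_c + I_c/(y_c·A) = 3.98333 + 0.288159/(3.98333 × 2.368) = 3.98333 + 0.0305495 = 4.01388 m along the plane.
The resultant acts 0.493333 + 0.0305495 = 0.523883 m (along the plate) below the hinge at the top edge, so the moment about the hinge is M = F × 0.523883 = 81.4291 × 0.523883 = 42.6593 kN·m.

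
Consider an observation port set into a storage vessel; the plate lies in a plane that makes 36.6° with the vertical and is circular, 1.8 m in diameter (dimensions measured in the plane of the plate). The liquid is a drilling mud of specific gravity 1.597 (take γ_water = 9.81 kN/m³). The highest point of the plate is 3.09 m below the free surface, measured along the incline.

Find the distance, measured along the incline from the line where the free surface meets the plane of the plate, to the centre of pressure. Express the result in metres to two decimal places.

γ = 1.597 × 9.81 = 15.66657 kN/m³.
The plate makes 36.6° with the vertical, i.e. θ = 90° − 36.6° = 53.4° to the horizontal. Measuring y along the incline from the free-surface line, vertical depth h = y·sinθ with sinθ = 0.802817.
The centroid is at the centre, 0.9 m below the top of the plate, so y_c = 3.09 + 0.9 = 3.99 m and h_c = 3.99 × 0.802817 = 3.20324 m.
A = π(0.9)² = 2.54469 m².
Resultant F = γ·h_c·A = 15.66657 × 3.20324 × 2.54469 = 127.702 kN.
I_c = πr⁴/4 = π × 0.9⁴/4 = 0.5153 m⁴.
Centre of pressure: y_p = y_c + I_c/(y_c·A) = 3.99 + 0.5153/(3.99 × 2.54469) = 3.99 + 0.0507519 = 4.04075 m along the plane.

y_p = 4.04 m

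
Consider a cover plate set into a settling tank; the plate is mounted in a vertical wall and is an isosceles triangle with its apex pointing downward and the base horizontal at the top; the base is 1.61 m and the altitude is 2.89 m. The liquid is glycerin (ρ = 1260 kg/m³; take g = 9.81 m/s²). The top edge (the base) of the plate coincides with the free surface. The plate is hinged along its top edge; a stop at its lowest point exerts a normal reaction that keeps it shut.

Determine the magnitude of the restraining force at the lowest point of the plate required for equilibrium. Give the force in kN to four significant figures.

γ = ρg = 1260 × 9.81 / 1000 = 12.3606 kN/m³.
With the apex down, the centroid sits h/3 = 2.89/3 = 0.963333 m below the base (the top edge), so the centroid depth is h_c = 0.963333 m.
A = ½ × 1.61 × 2.89 = 2.32645 m².
Resultant F = γ·h_c·A = 12.3606 × 0.963333 × 2.32645 = 27.7019 kN.
I_c = b·h³/36 = 1.61 × 2.89³/36 = 1.07949 m⁴.
Centre of pressure: y_p = y_c + I_c/(y_c·A) = 0.963333 + 1.07949/(0.963333 × 2.32645) = 0.963333 + 0.481669 = 1.445 m along the plane.
The resultant acts 0.963333 + 0.481669 = 1.445 m (along the plate) below the hinge at the top edge, so the moment about the hinge is M = F × 1.445 = 27.7019 × 1.445 = 40.0292 kN·m.
A normal force at the bottom, 2.89 m from the hinge, must supply this moment: P = 40.0292/2.89 = 13.8509 kN.

P ≈ 13.85 kN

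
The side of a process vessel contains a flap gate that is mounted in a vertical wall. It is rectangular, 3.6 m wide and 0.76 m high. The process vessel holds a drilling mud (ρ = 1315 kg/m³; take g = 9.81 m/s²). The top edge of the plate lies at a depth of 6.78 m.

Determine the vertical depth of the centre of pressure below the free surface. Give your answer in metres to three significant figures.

h_p = 7.17 m

γ = ρg = 1315 × 9.81 / 1000 = 12.90015 kN/m³.
The centroid lies 0.76/2 = 0.38 m below the top edge, so the centroid depth is h_c = 6.78 + 0.38 = 7.16 m.
A = 3.6 × 0.76 = 2.736 m².
Resultant F = γ·h_c·A = 12.90015 × 7.16 × 2.736 = 252.711 kN.
I_c = b·h³/12 = 3.6 × 0.76³/12 = 0.131693 m⁴.
Centre of pressure: y_p = y_c + I_c/(y_c·A) = 7.16 + 0.131693/(7.16 × 2.736) = 7.16 + 0.00672254 = 7.16672 m along the plane.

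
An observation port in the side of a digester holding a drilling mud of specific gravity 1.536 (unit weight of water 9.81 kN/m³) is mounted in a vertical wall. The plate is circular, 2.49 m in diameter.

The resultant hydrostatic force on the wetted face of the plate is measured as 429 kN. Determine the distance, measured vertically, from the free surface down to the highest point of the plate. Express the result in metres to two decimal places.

γ = 1.536 × 9.81 = 15.06816 kN/m³.
A = π(1.245)² = 4.86955 m².
From F = γ·h_c·A, the centroid depth is h_c = 429/(15.06816 × 4.86955) = 5.84667 m.
The centroid is at the centre, 1.245 m below the top of the plate, so the highest point sits at h_top = 5.84667 − 1.245 = 4.60167 m below the surface.

d_top ≈ 4.60 m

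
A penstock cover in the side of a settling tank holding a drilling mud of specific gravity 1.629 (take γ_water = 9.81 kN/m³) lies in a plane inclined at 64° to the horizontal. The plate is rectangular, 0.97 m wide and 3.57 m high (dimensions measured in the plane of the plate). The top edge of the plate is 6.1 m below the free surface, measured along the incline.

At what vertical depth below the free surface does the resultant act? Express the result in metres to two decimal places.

γ = 1.629 × 9.81 = 15.98049 kN/m³.
Let θ = 64° be the plate's angle to the horizontal; measure y along the incline from where the plane meets the free surface. Vertical depth h = y·sinθ with sinθ = 0.898794.
The centroid lies 3.57/2 = 1.785 m below the top edge, so y_c = 6.1 + 1.785 = 7.885 m and h_c = 7.885 × 0.898794 = 7.08699 m.
A = 0.97 × 3.57 = 3.4629 m².
Resultant F = γ·h_c·A = 15.98049 × 7.08699 × 3.4629 = 392.186 kN.
I_c = b·h³/12 = 0.97 × 3.57³/12 = 3.67786 m⁴.
Centre of pressure: y_p = y_c + I_c/(y_c·A) = 7.885 + 3.67786/(7.885 × 3.4629) = 7.885 + 0.134696 = 8.0197 m along the plane.
Vertically, h_p = y_p·sinθ = 8.0197 × 0.898794 = 7.20806 m.

h_p = 7.21 m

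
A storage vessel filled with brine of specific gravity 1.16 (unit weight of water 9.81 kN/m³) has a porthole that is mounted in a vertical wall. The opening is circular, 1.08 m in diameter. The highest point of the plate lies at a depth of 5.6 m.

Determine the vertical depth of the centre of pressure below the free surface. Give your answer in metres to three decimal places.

h_p = 6.152 m

γ = 1.16 × 9.81 = 11.3796 kN/m³.
The centroid is at the centre, 0.54 m below the top of the plate, so the centroid depth is h_c = 5.6 + 0.54 = 6.14 m.
A = π(0.54)² = 0.916088 m².
Resultant F = γ·h_c·A = 11.3796 × 6.14 × 0.916088 = 64.0078 kN.
I_c = πr⁴/4 = π × 0.54⁴/4 = 0.0667828 m⁴.
Centre of pressure: y_p = y_c + I_c/(y_c·A) = 6.14 + 0.0667828/(6.14 × 0.916088) = 6.14 + 0.011873 = 6.15187 m along the plane.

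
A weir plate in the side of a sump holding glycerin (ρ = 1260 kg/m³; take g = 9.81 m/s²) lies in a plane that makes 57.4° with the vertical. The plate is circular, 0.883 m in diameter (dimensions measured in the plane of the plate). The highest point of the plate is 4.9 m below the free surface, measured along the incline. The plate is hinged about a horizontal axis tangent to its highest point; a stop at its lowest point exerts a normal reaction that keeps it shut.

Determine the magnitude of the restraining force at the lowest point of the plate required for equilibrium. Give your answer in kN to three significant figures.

γ = ρg = 1260 × 9.81 / 1000 = 12.3606 kN/m³.
The plate makes 57.4° with the vertical, i.e. θ = 90° − 57.4° = 32.6° to the horizontal. Measuring y along the incline from the free-surface line, vertical depth h = y·sinθ with sinθ = 0.538771.
The centroid is at the centre, 0.4415 m below the top of the plate, so y_c = 4.9 + 0.4415 = 5.3415 m and h_c = 5.3415 × 0.538771 = 2.87785 m.
A = π(0.4415)² = 0.612366 m².
Resultant F = γ·h_c·A = 12.3606 × 2.87785 × 0.612366 = 21.7831 kN.
I_c = πr⁴/4 = π × 0.4415⁴/4 = 0.029841 m⁴.
Centre of pressure: y_p = y_c + I_c/(y_c·A) = 5.3415 + 0.029841/(5.3415 × 0.612366) = 5.3415 + 0.00912303 = 5.35062 m along the plane.
The resultant acts 0.4415 + 0.00912303 = 0.450623 m (along the plate) below the hinge at the top edge, so the moment about the hinge is M = F × 0.450623 = 21.7831 × 0.450623 = 9.81597 kN·m.
A normal force at the bottom, 0.883 m from the hinge, must supply this moment: P = 9.81597/0.883 = 11.1166 kN.

P ≈ 11.1 kN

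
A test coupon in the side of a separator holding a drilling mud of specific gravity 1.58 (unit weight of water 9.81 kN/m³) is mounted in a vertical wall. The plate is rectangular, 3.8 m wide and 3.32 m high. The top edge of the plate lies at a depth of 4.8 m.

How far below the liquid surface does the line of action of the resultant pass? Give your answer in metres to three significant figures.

h_p = 6.60 m

γ = 1.58 × 9.81 = 15.4998 kN/m³.
The centroid lies 3.32/2 = 1.66 m below the top edge, so the centroid depth is h_c = 4.8 + 1.66 = 6.46 m.
A = 3.8 × 3.32 = 12.616 m².
Resultant F = γ·h_c·A = 15.4998 × 6.46 × 12.616 = 1263.22 kN.
I_c = b·h³/12 = 3.8 × 3.32³/12 = 11.5882 m⁴.
Centre of pressure: y_p = y_c + I_c/(y_c·A) = 6.46 + 11.5882/(6.46 × 12.616) = 6.46 + 0.142188 = 6.60219 m along the plane.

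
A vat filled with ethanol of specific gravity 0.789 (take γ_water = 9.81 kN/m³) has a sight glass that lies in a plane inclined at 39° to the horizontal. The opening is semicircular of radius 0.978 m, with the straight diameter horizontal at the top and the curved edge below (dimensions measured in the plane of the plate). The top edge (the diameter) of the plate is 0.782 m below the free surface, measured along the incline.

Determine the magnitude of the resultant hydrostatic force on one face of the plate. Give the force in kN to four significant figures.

F ≈ 8.761 kN

γ = 0.789 × 9.81 = 7.74009 kN/m³.
Let θ = 39° be the plate's angle to the horizontal; measure y along the incline from where the plane meets the free surface. Vertical depth h = y·sinθ with sinθ = 0.629320.
The centroid of a semicircle lies 4r/(3π) = 0.415076 m from the diameter, here below the top edge, so y_c = 0.782 + 0.415076 = 1.19708 m and h_c = 1.19708 × 0.629320 = 0.753346 m.
A = πr²/2 = π × 0.978²/2 = 1.50244 m².
Resultant F = γ·h_c·A = 7.74009 × 0.753346 × 1.50244 = 8.76068 kN.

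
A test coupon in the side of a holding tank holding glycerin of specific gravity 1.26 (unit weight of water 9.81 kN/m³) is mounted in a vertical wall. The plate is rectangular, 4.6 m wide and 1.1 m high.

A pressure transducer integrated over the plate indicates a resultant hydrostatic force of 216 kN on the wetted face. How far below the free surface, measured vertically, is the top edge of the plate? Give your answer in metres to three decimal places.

d_top ≈ 2.904 m

γ = 1.26 × 9.81 = 12.3606 kN/m³.
A = 4.6 × 1.1 = 5.06 m².
From F = γ·h_c·A, the centroid depth is h_c = 216/(12.3606 × 5.06) = 3.45353 m.
The centroid lies 1.1/2 = 0.55 m below the top edge, so the top edge sits at h_top = 3.45353 − 0.55 = 2.90353 m below the surface.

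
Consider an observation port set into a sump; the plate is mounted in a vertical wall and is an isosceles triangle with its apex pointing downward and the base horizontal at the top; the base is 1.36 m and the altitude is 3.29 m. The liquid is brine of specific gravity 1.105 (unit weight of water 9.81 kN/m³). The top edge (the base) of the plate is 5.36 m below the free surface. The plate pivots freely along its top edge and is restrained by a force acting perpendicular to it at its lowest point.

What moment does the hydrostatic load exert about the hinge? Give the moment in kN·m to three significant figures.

M ≈ 186 kN·m

γ = 1.105 × 9.81 = 10.84005 kN/m³.
With the apex down, the centroid sits h/3 = 3.29/3 = 1.09667 m below the base (the top edge), so the centroid depth is h_c = 5.36 + 1.09667 = 6.45667 m.
A = ½ × 1.36 × 3.29 = 2.2372 m².
Resultant F = γ·h_c·A = 10.84005 × 6.45667 × 2.2372 = 156.583 kN.
I_c = b·h³/36 = 1.36 × 3.29³/36 = 1.34532 m⁴.
Centre of pressure: y_p = y_c + I_c/(y_c·A) = 6.45667 + 1.34532/(6.45667 × 2.2372) = 6.45667 + 0.0931348 = 6.5498 m along the plane.
The resultant acts 1.09667 + 0.0931348 = 1.1898 m (along the plate) below the hinge at the top edge, so the moment about the hinge is M = F × 1.1898 = 156.583 × 1.1898 = 186.302 kN·m.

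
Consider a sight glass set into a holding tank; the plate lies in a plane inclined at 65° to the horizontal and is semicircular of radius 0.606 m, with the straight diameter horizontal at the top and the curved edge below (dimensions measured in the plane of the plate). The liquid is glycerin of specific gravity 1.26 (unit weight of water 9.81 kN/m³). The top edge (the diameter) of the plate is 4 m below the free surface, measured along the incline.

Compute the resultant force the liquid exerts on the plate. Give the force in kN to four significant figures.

γ = 1.26 × 9.81 = 12.3606 kN/m³.
Let θ = 65° be the plate's angle to the horizontal; measure y along the incline from where the plane meets the free surface. Vertical depth h = y·sinθ with sinθ = 0.906308.
The centroid of a semicircle lies 4r/(3π) = 0.257194 m from the diameter, here below the top edge, so y_c = 4 + 0.257194 = 4.25719 m and h_c = 4.25719 × 0.906308 = 3.85833 m.
A = πr²/2 = π × 0.606²/2 = 0.576853 m².
Resultant F = γ·h_c·A = 12.3606 × 3.85833 × 0.576853 = 27.5109 kN.

F ≈ 27.51 kN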